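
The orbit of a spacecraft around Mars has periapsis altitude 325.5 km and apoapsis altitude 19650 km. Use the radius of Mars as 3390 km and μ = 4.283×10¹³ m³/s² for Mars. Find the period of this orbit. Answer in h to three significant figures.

r_p = 3390 + 325.5 = 3715.5 km = 3.7155×10⁶ m.
r_a = 3390 + 19650 = 23040 km = 2.3040×10⁷ m.
Semi-major axis a = (r_p + r_a)/2 = (3715.5 + 23040)/2 = 13378 km = 1.338×10⁷ m.
By Kepler's third law T = 2π√(a³/μ) = 2π × 7.477×10³ = 4.698×10⁴ s.
= 13.05 h.

T ≈ 13.0 h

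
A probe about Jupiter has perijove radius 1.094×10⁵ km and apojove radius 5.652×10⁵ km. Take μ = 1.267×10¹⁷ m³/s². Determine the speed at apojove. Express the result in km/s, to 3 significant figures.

Semi-major axis a = (r_p + r_a)/2 = 3.3730×10⁵ km = 3.373×10⁸ m.
Vis-viva: v² = μ(2/r − 1/a) = 1.267×10¹⁷ × (3.539×10⁻⁹ − 2.965×10⁻⁹) = 7.271×10⁷ m²/s².
v = 8527 m/s = 8.527 km/s.

v ≈ 8.53 km/s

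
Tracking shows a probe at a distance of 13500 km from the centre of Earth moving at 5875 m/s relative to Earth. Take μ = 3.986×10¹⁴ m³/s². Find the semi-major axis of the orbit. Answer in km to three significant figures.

a ≈ 16200 km

r = 1.350×10⁷ m.
Vis-viva rearranged: 1/a = 2/r − v²/μ = 1.481×10⁻⁷ − 8.659×10⁻⁸ = 6.156×10⁻⁸ m⁻¹.
a = 1.625×10⁷ m = 16245 km.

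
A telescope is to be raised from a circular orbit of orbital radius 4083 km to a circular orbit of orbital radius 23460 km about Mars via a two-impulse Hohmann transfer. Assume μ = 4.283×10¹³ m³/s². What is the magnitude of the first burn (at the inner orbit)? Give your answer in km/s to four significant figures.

Δv ≈ 0.9884 km/s

r₁ = 4083 km = 4.083×10⁶ m.
r₂ = 23460 km = 2.346×10⁷ m.
Transfer ellipse a_t = (r₁ + r₂)/2 = 1.377×10⁷ m.
At r₁: circular v_c1 = √(μ/r₁) = 3239 m/s; transfer-periapsis v_p = √[μ(2/r₁ − 1/a_t)] = 4227 m/s.
Δv₁ = v_p − v_c1 = 988.4 m/s.
= 0.9884 km/s.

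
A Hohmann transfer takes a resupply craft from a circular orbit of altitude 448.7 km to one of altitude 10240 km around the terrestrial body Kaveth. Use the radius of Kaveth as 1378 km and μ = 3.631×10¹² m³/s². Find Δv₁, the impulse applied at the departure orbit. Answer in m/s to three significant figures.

r₁ = 1378 + 448.7 = 1826.7 km = 1.8267×10⁶ m.
r₂ = 1378 + 10240 = 11618 km = 1.1618×10⁷ m.
Transfer ellipse a_t = (r₁ + r₂)/2 = 6.722×10⁶ m.
At r₁: circular v_c1 = √(μ/r₁) = 1410 m/s; transfer-periapsis v_p = √[μ(2/r₁ − 1/a_t)] = 1853 m/s.
Δv₁ = v_p − v_c1 = 443.6 m/s.

Δv ≈ 444 m/s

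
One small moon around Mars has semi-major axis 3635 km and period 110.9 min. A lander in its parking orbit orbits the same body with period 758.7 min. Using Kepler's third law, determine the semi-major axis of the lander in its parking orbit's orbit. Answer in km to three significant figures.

Kepler's third law: a³ ∝ T², so a₂ = a₁ (T₂/T₁)^(2/3).
T₂/T₁ = 6.841, (T₂/T₁)^(2/3) = 3.604.
a₂ = 3635 × 3.604 = 13100 km.

a₂ ≈ 13100 km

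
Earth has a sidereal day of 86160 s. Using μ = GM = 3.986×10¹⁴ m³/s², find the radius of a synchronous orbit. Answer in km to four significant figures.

A synchronous orbit has period T, so by Kepler's third law a = (μT²/4π²)^(1/3).
μT²/4π² = 3.986×10¹⁴ × (8.616×10⁴)² / 39.48 = 7.495×10²² m³.
a = 4.216×10⁷ m = 42163 km.

r_sync ≈ 42160 km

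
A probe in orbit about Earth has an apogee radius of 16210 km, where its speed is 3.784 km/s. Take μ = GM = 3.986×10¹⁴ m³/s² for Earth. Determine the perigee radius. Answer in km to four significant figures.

r_a = 1.621×10⁷ m.
Specific energy ε = v²/2 − μ/r = -1.743×10⁷ J/kg, so a = −μ/(2ε) = 1.143×10⁷ m.
The apsides satisfy r_p + r_a = 2a, so the perigee radius is 2a − r_a = 6.658×10⁶ m = 6658.1 km.

perigee radius ≈ 6658 km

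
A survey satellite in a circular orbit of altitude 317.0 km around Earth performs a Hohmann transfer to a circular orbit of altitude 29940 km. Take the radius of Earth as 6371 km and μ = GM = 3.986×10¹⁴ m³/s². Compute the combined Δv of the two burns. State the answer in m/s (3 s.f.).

Δv_total ≈ 3780 m/s

r₁ = 6371 + 317.0 = 6688.0 km = 6.6880×10⁶ m.
r₂ = 6371 + 29940 = 36311 km = 3.6311×10⁷ m.
Transfer ellipse a_t = (r₁ + r₂)/2 = 2.150×10⁷ m.
At r₁: circular v_c1 = √(μ/r₁) = 7720 m/s; transfer-perigee v_p = √[μ(2/r₁ − 1/a_t)] = 10030 m/s.
Δv₁ = v_p − v_c1 = 2313 m/s.
At r₂: circular v_c2 = √(μ/r₂) = 3313 m/s; transfer-apogee v_a = √[μ(2/r₂ − 1/a_t)] = 1848 m/s.
Δv₂ = v_c2 − v_a = 1465 m/s.
Total Δv = Δv₁ + Δv₂ = 3778 m/s.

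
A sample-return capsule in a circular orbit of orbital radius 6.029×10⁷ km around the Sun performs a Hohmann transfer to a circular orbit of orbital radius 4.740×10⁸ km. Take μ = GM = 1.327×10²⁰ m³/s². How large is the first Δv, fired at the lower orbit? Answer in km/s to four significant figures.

r₁ = 6.029×10⁷ km = 6.029×10¹⁰ m.
r₂ = 4.740×10⁸ km = 4.740×10¹¹ m.
Transfer ellipse a_t = (r₁ + r₂)/2 = 2.671×10¹¹ m.
At r₁: circular v_c1 = √(μ/r₁) = 46920 m/s; transfer-perihelion v_p = √[μ(2/r₁ − 1/a_t)] = 62490 m/s.
Δv₁ = v_p − v_c1 = 15580 m/s.
= 15.58 km/s.

Δv ≈ 15.58 km/s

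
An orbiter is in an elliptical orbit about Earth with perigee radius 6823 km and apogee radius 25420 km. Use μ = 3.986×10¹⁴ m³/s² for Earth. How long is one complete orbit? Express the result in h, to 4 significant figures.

T ≈ 5.659 h

Semi-major axis a = (r_p + r_a)/2 = (6823.0 + 25420)/2 = 16122 km = 1.612×10⁷ m.
By Kepler's third law T = 2π√(a³/μ) = 2π × 3.242×10³ = 2.037×10⁴ s.
= 5.659 h.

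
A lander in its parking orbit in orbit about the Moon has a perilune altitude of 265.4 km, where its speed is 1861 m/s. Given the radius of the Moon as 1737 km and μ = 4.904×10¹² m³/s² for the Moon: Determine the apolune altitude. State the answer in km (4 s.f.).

r_p = 1737 + 265.4 = 2002.4 km = 2.002×10⁶ m.
Specific energy ε = v²/2 − μ/r = -7.174×10⁵ J/kg, so a = −μ/(2ε) = 3.418×10⁶ m.
The apsides satisfy r_p + r_a = 2a, so the apolune radius is 2a − r_p = 4.833×10⁶ m = 4833.4 km.
Apolune altitude = 4833.4 − 1737 = 3096.4 km.

apolune altitude ≈ 3096 km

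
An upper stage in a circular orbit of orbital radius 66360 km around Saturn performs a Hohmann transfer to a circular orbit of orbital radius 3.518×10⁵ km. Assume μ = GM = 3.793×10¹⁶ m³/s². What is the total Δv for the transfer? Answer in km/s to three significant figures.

r₁ = 66360 km = 6.636×10⁷ m.
r₂ = 3.518×10⁵ km = 3.518×10⁸ m.
Transfer ellipse a_t = (r₁ + r₂)/2 = 2.091×10⁸ m.
At r₁: circular v_c1 = √(μ/r₁) = 23910 m/s; transfer-perikrone v_p = √[μ(2/r₁ − 1/a_t)] = 31010 m/s.
Δv₁ = v_p − v_c1 = 7104 m/s.
At r₂: circular v_c2 = √(μ/r₂) = 10380 m/s; transfer-apokrone v_a = √[μ(2/r₂ − 1/a_t)] = 5850 m/s.
Δv₂ = v_c2 − v_a = 4534 m/s.
Total Δv = Δv₁ + Δv₂ = 11640 m/s = 11.64 km/s.

Δv_total ≈ 11.6 km/s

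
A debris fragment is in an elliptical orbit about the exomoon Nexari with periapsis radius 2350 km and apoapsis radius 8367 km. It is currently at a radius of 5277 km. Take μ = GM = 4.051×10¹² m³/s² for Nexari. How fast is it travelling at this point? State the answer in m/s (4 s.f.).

Semi-major axis a = (r_p + r_a)/2 = 5358.5 km = 5.358×10⁶ m.
Vis-viva: v² = μ(2/r − 1/a) = 4.051×10¹² × (3.790×10⁻⁷ − 1.866×10⁻⁷) = 7.793×10⁵ m²/s².
v = 882.8 m/s.

v ≈ 882.8 m/s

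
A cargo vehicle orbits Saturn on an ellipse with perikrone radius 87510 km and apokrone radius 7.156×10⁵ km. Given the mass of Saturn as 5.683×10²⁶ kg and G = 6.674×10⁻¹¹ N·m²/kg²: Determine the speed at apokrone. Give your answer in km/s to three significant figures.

μ = GM = 6.674×10⁻¹¹ × 5.683×10²⁶ = 3.793×10¹⁶ m³/s².
Semi-major axis a = (r_p + r_a)/2 = 4.0156×10⁵ km = 4.016×10⁸ m.
Vis-viva: v² = μ(2/r − 1/a) = 3.793×10¹⁶ × (2.795×10⁻⁹ − 2.490×10⁻⁹) = 1.155×10⁷ m²/s².
v = 3399 m/s = 3.399 km/s.

v ≈ 3.40 km/s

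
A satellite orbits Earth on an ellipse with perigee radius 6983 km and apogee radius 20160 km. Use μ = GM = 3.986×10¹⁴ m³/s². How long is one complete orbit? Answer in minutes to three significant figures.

Semi-major axis a = (r_p + r_a)/2 = (6983.0 + 20160)/2 = 13572 km = 1.357×10⁷ m.
By Kepler's third law T = 2π√(a³/μ) = 2π × 2.504×10³ = 1.573×10⁴ s.
= 262.2 minutes.

T ≈ 262 minutes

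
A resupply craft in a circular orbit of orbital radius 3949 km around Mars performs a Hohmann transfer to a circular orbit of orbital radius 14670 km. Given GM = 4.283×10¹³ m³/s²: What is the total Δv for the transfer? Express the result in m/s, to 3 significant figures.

Δv_total ≈ 1440 m/s

r₁ = 3949 km = 3.949×10⁶ m.
r₂ = 14670 km = 1.467×10⁷ m.
Transfer ellipse a_t = (r₁ + r₂)/2 = 9.310×10⁶ m.
At r₁: circular v_c1 = √(μ/r₁) = 3293 m/s; transfer-periapsis v_p = √[μ(2/r₁ − 1/a_t)] = 4134 m/s.
Δv₁ = v_p − v_c1 = 840.8 m/s.
At r₂: circular v_c2 = √(μ/r₂) = 1709 m/s; transfer-apoapsis v_a = √[μ(2/r₂ − 1/a_t)] = 1113 m/s.
Δv₂ = v_c2 − v_a = 595.8 m/s.
Total Δv = Δv₁ + Δv₂ = 1437 m/s.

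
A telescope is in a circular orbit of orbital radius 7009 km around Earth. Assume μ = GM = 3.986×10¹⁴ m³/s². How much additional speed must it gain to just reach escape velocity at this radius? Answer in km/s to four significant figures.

Δv ≈ 3.124 km/s

r = 7009 km = 7.009×10⁶ m.
Circular speed v_c = √(μ/r) = 7541 m/s.
Escape speed v_esc = √(2μ/r) = √2 × v_c = 10660 m/s.
Δv = v_esc − v_c = 3124 m/s = 3.124 km/s.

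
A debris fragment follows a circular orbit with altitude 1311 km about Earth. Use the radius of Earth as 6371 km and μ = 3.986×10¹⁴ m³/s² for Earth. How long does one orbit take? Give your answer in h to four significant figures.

T ≈ 1.861 h

r = 6371 + 1311 = 7682.0 km = 7.6820×10⁶ m.
Kepler's third law: T = 2π√(r³/μ) = 2π√((7.682×10⁶)³ / 3.986×10¹⁴).
r³/μ = 1.137×10⁶ s², so T = 2π × 1.066×10³ = 6.701×10³ s.
Converting: 6.701×10³ s ÷ 3600 = 1.861 h.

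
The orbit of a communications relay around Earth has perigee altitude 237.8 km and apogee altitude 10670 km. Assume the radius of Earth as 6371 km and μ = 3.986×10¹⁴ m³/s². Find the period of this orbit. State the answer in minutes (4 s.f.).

r_p = 6371 + 237.8 = 6608.8 km = 6.6088×10⁶ m.
r_a = 6371 + 10670 = 17041 km = 1.7041×10⁷ m.
Semi-major axis a = (r_p + r_a)/2 = (6608.8 + 17041)/2 = 11825 km = 1.182×10⁷ m.
By Kepler's third law T = 2π√(a³/μ) = 2π × 2.037×10³ = 1.280×10⁴ s.
= 213.3 minutes.

T ≈ 213.3 minutes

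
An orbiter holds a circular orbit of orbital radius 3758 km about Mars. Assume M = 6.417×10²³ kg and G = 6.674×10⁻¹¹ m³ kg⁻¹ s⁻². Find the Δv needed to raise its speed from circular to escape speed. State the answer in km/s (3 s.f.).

μ = GM = 6.674×10⁻¹¹ × 6.417×10²³ = 4.283×10¹³ m³/s².
r = 3758 km = 3.758×10⁶ m.
Circular speed v_c = √(μ/r) = 3376 m/s.
Escape speed v_esc = √(2μ/r) = √2 × v_c = 4774 m/s.
Δv = v_esc − v_c = 1398 m/s = 1.398 km/s.

Δv ≈ 1.40 km/s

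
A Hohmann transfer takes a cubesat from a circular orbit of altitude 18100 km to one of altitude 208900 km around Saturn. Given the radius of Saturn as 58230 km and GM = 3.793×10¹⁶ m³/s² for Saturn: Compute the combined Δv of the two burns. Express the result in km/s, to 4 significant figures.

r₁ = 58230 + 18100 = 76330 km = 7.6330×10⁷ m.
r₂ = 58230 + 208900 = 267130 km = 2.6713×10⁸ m.
Transfer ellipse a_t = (r₁ + r₂)/2 = 1.717×10⁸ m.
At r₁: circular v_c1 = √(μ/r₁) = 22290 m/s; transfer-perikrone v_p = √[μ(2/r₁ − 1/a_t)] = 27800 m/s.
Δv₁ = v_p − v_c1 = 5511 m/s.
At r₂: circular v_c2 = √(μ/r₂) = 11920 m/s; transfer-apokrone v_a = √[μ(2/r₂ − 1/a_t)] = 7944 m/s.
Δv₂ = v_c2 − v_a = 3972 m/s.
Total Δv = Δv₁ + Δv₂ = 9482 m/s = 9.482 km/s.

Δv_total ≈ 9.482 km/s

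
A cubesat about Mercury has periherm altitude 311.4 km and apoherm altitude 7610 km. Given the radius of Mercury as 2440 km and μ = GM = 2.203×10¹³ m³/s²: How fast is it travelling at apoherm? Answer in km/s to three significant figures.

v ≈ 0.971 km/s

r_p = 2440 + 311.4 = 2751.4 km = 2.7514×10⁶ m.
r_a = 2440 + 7610 = 10050 km = 1.0050×10⁷ m.
Semi-major axis a = (r_p + r_a)/2 = 6400.7 km = 6.401×10⁶ m.
Vis-viva: v² = μ(2/r − 1/a) = 2.203×10¹³ × (1.990×10⁻⁷ − 1.562×10⁻⁷) = 9.423×10⁵ m²/s².
v = 970.7 m/s = 0.9707 km/s.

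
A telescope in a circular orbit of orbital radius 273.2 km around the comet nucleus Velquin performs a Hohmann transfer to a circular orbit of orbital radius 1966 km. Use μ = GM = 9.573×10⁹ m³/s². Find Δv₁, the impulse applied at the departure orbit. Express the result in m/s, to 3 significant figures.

r₁ = 273.2 km = 2.732×10⁵ m.
r₂ = 1966 km = 1.966×10⁶ m.
Transfer ellipse a_t = (r₁ + r₂)/2 = 1.120×10⁶ m.
At r₁: circular v_c1 = √(μ/r₁) = 187.2 m/s; transfer-periapsis v_p = √[μ(2/r₁ − 1/a_t)] = 248.1 m/s.
Δv₁ = v_p − v_c1 = 60.86 m/s.

Δv ≈ 60.9 m/s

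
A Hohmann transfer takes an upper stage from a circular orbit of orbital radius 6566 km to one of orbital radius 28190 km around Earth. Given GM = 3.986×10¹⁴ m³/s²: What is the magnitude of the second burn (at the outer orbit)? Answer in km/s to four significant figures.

r₁ = 6566 km = 6.566×10⁶ m.
r₂ = 28190 km = 2.819×10⁷ m.
Transfer ellipse a_t = (r₁ + r₂)/2 = 1.738×10⁷ m.
At r₁: circular v_c1 = √(μ/r₁) = 7791 m/s; transfer-perigee v_p = √[μ(2/r₁ − 1/a_t)] = 9924 m/s.
At r₂: circular v_c2 = √(μ/r₂) = 3760 m/s; transfer-apogee v_a = √[μ(2/r₂ − 1/a_t)] = 2311 m/s.
Δv₂ = v_c2 − v_a = 1449 m/s.
= 1.449 km/s.

Δv ≈ 1.449 km/s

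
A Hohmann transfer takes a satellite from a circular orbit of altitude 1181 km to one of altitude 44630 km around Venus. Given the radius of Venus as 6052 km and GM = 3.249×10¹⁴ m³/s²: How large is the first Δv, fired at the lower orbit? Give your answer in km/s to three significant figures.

Δv ≈ 2.16 km/s

r₁ = 6052 + 1181 = 7233.0 km = 7.2330×10⁶ m.
r₂ = 6052 + 44630 = 50682 km = 5.0682×10⁷ m.
Transfer ellipse a_t = (r₁ + r₂)/2 = 2.896×10⁷ m.
At r₁: circular v_c1 = √(μ/r₁) = 6702 m/s; transfer-periapsis v_p = √[μ(2/r₁ − 1/a_t)] = 8867 m/s.
Δv₁ = v_p − v_c1 = 2165 m/s.
= 2.165 km/s.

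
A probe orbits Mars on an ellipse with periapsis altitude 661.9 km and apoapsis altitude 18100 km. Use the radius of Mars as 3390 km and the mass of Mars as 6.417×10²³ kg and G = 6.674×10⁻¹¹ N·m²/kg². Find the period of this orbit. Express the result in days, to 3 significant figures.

μ = GM = 6.674×10⁻¹¹ × 6.417×10²³ = 4.283×10¹³ m³/s².
r_p = 3390 + 661.9 = 4051.9 km = 4.0519×10⁶ m.
r_a = 3390 + 18100 = 21490 km = 2.1490×10⁷ m.
Semi-major axis a = (r_p + r_a)/2 = (4051.9 + 21490)/2 = 12771 km = 1.277×10⁷ m.
By Kepler's third law T = 2π√(a³/μ) = 2π × 6.974×10³ = 4.382×10⁴ s.
= 0.5072 days.

T ≈ 0.507 days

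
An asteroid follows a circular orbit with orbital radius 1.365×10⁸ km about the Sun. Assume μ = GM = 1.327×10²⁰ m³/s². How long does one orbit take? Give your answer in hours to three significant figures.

r = 1.365×10⁸ km = 1.365×10¹¹ m.
Kepler's third law: T = 2π√(r³/μ) = 2π√((1.365×10¹¹)³ / 1.327×10²⁰).
r³/μ = 1.917×10¹³ s², so T = 2π × 4.378×10⁶ = 2.751×10⁷ s.
Converting: 2.751×10⁷ s ÷ 3600 = 7641 hours.

T ≈ 7640 hours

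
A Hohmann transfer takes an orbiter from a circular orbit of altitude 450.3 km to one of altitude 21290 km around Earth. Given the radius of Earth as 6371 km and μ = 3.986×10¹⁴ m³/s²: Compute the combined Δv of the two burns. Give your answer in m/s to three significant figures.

r₁ = 6371 + 450.3 = 6821.3 km = 6.8213×10⁶ m.
r₂ = 6371 + 21290 = 27661 km = 2.7661×10⁷ m.
Transfer ellipse a_t = (r₁ + r₂)/2 = 1.724×10⁷ m.
At r₁: circular v_c1 = √(μ/r₁) = 7644 m/s; transfer-perigee v_p = √[μ(2/r₁ − 1/a_t)] = 9682 m/s.
Δv₁ = v_p − v_c1 = 2038 m/s.
At r₂: circular v_c2 = √(μ/r₂) = 3796 m/s; transfer-apogee v_a = √[μ(2/r₂ − 1/a_t)] = 2388 m/s.
Δv₂ = v_c2 − v_a = 1408 m/s.
Total Δv = Δv₁ + Δv₂ = 3447 m/s.

Δv_total ≈ 3450 m/s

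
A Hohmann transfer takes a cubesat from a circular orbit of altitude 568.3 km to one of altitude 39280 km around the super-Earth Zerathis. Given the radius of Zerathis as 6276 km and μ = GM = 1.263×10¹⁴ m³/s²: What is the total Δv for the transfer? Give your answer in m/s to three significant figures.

r₁ = 6276 + 568.3 = 6844.3 km = 6.8443×10⁶ m.
r₂ = 6276 + 39280 = 45556 km = 4.5556×10⁷ m.
Transfer ellipse a_t = (r₁ + r₂)/2 = 2.620×10⁷ m.
At r₁: circular v_c1 = √(μ/r₁) = 4296 m/s; transfer-periapsis v_p = √[μ(2/r₁ − 1/a_t)] = 5664 m/s.
Δv₁ = v_p − v_c1 = 1369 m/s.
At r₂: circular v_c2 = √(μ/r₂) = 1665 m/s; transfer-apoapsis v_a = √[μ(2/r₂ − 1/a_t)] = 851.0 m/s.
Δv₂ = v_c2 − v_a = 814.0 m/s.
Total Δv = Δv₁ + Δv₂ = 2183 m/s.

Δv_total ≈ 2180 m/s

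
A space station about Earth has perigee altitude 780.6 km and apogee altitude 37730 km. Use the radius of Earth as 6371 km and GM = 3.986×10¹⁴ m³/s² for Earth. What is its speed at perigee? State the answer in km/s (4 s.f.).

r_p = 6371 + 780.6 = 7151.6 km = 7.1516×10⁶ m.
r_a = 6371 + 37730 = 44101 km = 4.4101×10⁷ m.
Semi-major axis a = (r_p + r_a)/2 = 25626 km = 2.563×10⁷ m.
Vis-viva: v² = μ(2/r − 1/a) = 3.986×10¹⁴ × (2.797×10⁻⁷ − 3.902×10⁻⁸) = 9.592×10⁷ m²/s².
v = 9794 m/s = 9.794 km/s.

v ≈ 9.794 km/s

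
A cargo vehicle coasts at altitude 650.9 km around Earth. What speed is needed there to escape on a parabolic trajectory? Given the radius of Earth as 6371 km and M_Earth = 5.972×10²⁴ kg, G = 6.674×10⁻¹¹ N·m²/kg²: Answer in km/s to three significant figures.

v_esc ≈ 10.7 km/s

μ = GM = 6.674×10⁻¹¹ × 5.972×10²⁴ = 3.986×10¹⁴ m³/s².
r = 6371 + 650.9 = 7021.9 km = 7.0219×10⁶ m.
Escape speed v_esc = √(2μ/r) = √(2 × 3.986×10¹⁴ / 7.022×10⁶) = √(1.135×10⁸) = 10650 m/s.
= 10.65 km/s.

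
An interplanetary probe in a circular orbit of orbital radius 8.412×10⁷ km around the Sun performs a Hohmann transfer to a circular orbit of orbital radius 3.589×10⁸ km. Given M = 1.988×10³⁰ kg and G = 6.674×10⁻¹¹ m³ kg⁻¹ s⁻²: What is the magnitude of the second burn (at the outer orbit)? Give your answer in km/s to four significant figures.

μ = GM = 6.674×10⁻¹¹ × 1.988×10³⁰ = 1.327×10²⁰ m³/s².
r₁ = 8.412×10⁷ km = 8.412×10¹⁰ m.
r₂ = 3.589×10⁸ km = 3.589×10¹¹ m.
Transfer ellipse a_t = (r₁ + r₂)/2 = 2.215×10¹¹ m.
At r₁: circular v_c1 = √(μ/r₁) = 39710 m/s; transfer-perihelion v_p = √[μ(2/r₁ − 1/a_t)] = 50550 m/s.
At r₂: circular v_c2 = √(μ/r₂) = 19230 m/s; transfer-aphelion v_a = √[μ(2/r₂ − 1/a_t)] = 11850 m/s.
Δv₂ = v_c2 − v_a = 7379 m/s.
= 7.379 km/s.

Δv ≈ 7.379 km/s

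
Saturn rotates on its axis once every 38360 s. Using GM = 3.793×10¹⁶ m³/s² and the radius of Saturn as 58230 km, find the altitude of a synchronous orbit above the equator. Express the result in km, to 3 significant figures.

h_sync ≈ 54000 km

A synchronous orbit has period T, so by Kepler's third law a = (μT²/4π²)^(1/3).
μT²/4π² = 3.793×10¹⁶ × (3.836×10⁴)² / 39.48 = 1.414×10²⁴ m³.
a = 1.122×10⁸ m = 1.1223×10⁵ km.
Altitude h = a − R = 1.1223×10⁵ − 58230 = 54005 km.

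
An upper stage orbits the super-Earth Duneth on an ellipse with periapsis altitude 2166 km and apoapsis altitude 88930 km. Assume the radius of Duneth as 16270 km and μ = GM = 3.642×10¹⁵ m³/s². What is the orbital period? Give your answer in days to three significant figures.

T ≈ 0.586 days

r_p = 16270 + 2166 = 18436 km = 1.8436×10⁷ m.
r_a = 16270 + 88930 = 105200 km = 1.0520×10⁸ m.
Semi-major axis a = (r_p + r_a)/2 = (18436 + 1.0520×10⁵)/2 = 61818 km = 6.182×10⁷ m.
By Kepler's third law T = 2π√(a³/μ) = 2π × 8.054×10³ = 5.060×10⁴ s.
= 0.5857 days.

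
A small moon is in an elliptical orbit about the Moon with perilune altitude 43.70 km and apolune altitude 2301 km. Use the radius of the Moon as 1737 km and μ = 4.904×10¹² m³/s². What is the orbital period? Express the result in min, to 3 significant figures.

r_p = 1737 + 43.70 = 1780.7 km = 1.7807×10⁶ m.
r_a = 1737 + 2301 = 4038.0 km = 4.0380×10⁶ m.
Semi-major axis a = (r_p + r_a)/2 = (1780.7 + 4038.0)/2 = 2909.3 km = 2.909×10⁶ m.
By Kepler's third law T = 2π√(a³/μ) = 2π × 2.241×10³ = 1.408×10⁴ s.
= 234.7 min.

T ≈ 235 min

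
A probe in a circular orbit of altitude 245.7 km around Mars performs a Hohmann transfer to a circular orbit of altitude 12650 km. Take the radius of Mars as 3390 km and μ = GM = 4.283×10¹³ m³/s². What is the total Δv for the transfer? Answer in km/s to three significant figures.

Δv_total ≈ 1.59 km/s

r₁ = 3390 + 245.7 = 3635.7 km = 3.6357×10⁶ m.
r₂ = 3390 + 12650 = 16040 km = 1.6040×10⁷ m.
Transfer ellipse a_t = (r₁ + r₂)/2 = 9.838×10⁶ m.
At r₁: circular v_c1 = √(μ/r₁) = 3432 m/s; transfer-periapsis v_p = √[μ(2/r₁ − 1/a_t)] = 4383 m/s.
Δv₁ = v_p − v_c1 = 950.3 m/s.
At r₂: circular v_c2 = √(μ/r₂) = 1634 m/s; transfer-apoapsis v_a = √[μ(2/r₂ − 1/a_t)] = 993.4 m/s.
Δv₂ = v_c2 − v_a = 640.7 m/s.
Total Δv = Δv₁ + Δv₂ = 1591 m/s = 1.591 km/s.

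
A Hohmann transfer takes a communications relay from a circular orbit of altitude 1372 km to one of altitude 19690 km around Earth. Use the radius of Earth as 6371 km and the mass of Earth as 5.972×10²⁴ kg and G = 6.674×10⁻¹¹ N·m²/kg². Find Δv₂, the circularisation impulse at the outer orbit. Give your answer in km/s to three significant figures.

Δv ≈ 1.26 km/s

μ = GM = 6.674×10⁻¹¹ × 5.972×10²⁴ = 3.986×10¹⁴ m³/s².
r₁ = 6371 + 1372 = 7743.0 km = 7.7430×10⁶ m.
r₂ = 6371 + 19690 = 26061 km = 2.6061×10⁷ m.
Transfer ellipse a_t = (r₁ + r₂)/2 = 1.690×10⁷ m.
At r₁: circular v_c1 = √(μ/r₁) = 7175 m/s; transfer-perigee v_p = √[μ(2/r₁ − 1/a_t)] = 8909 m/s.
At r₂: circular v_c2 = √(μ/r₂) = 3911 m/s; transfer-apogee v_a = √[μ(2/r₂ − 1/a_t)] = 2647 m/s.
Δv₂ = v_c2 − v_a = 1264 m/s.
= 1.264 km/s.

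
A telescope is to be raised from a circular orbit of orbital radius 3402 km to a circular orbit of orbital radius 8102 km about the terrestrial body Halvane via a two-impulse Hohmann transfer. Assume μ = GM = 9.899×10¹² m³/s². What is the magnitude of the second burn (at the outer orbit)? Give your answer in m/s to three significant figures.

Δv ≈ 255 m/s

r₁ = 3402 km = 3.402×10⁶ m.
r₂ = 8102 km = 8.102×10⁶ m.
Transfer ellipse a_t = (r₁ + r₂)/2 = 5.752×10⁶ m.
At r₁: circular v_c1 = √(μ/r₁) = 1706 m/s; transfer-periapsis v_p = √[μ(2/r₁ − 1/a_t)] = 2024 m/s.
At r₂: circular v_c2 = √(μ/r₂) = 1105 m/s; transfer-apoapsis v_a = √[μ(2/r₂ − 1/a_t)] = 850.1 m/s.
Δv₂ = v_c2 − v_a = 255.3 m/s.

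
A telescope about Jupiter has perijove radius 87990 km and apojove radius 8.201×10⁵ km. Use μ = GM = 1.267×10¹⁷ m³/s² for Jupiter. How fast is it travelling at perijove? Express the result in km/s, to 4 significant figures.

Semi-major axis a = (r_p + r_a)/2 = 4.5404×10⁵ km = 4.540×10⁸ m.
Vis-viva: v² = μ(2/r − 1/a) = 1.267×10¹⁷ × (2.273×10⁻⁸ − 2.202×10⁻⁹) = 2.601×10⁹ m²/s².
v = 51000 m/s = 51.00 km/s.

v ≈ 51.00 km/s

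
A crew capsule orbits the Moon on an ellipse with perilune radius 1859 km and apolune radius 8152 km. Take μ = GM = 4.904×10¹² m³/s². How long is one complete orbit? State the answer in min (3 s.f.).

T ≈ 530 min

Semi-major axis a = (r_p + r_a)/2 = (1859.0 + 8152.0)/2 = 5005.5 km = 5.006×10⁶ m.
By Kepler's third law T = 2π√(a³/μ) = 2π × 5.057×10³ = 3.177×10⁴ s.
= 529.6 min.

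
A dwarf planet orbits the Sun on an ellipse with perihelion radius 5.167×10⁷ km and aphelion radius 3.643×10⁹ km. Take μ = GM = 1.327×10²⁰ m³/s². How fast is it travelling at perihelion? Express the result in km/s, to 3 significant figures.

v ≈ 71.2 km/s

Semi-major axis a = (r_p + r_a)/2 = 1.8473×10⁹ km = 1.847×10¹² m.
Vis-viva: v² = μ(2/r − 1/a) = 1.327×10²⁰ × (3.871×10⁻¹¹ − 5.413×10⁻¹³) = 5.065×10⁹ m²/s².
v = 71170 m/s = 71.17 km/s.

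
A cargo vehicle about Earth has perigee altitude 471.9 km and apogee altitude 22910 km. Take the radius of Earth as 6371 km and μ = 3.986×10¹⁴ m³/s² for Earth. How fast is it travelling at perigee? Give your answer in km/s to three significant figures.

r_p = 6371 + 471.9 = 6842.9 km = 6.8429×10⁶ m.
r_a = 6371 + 22910 = 29281 km = 2.9281×10⁷ m.
Semi-major axis a = (r_p + r_a)/2 = 18062 km = 1.806×10⁷ m.
Vis-viva: v² = μ(2/r − 1/a) = 3.986×10¹⁴ × (2.923×10⁻⁷ − 5.537×10⁻⁸) = 9.443×10⁷ m²/s².
v = 9718 m/s = 9.718 km/s.

v ≈ 9.72 km/s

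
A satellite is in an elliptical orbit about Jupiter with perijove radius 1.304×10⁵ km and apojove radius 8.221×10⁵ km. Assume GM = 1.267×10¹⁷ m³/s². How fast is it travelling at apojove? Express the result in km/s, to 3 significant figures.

Semi-major axis a = (r_p + r_a)/2 = 4.7625×10⁵ km = 4.762×10⁸ m.
Vis-viva: v² = μ(2/r − 1/a) = 1.267×10¹⁷ × (2.433×10⁻⁹ − 2.100×10⁻⁹) = 4.220×10⁷ m²/s².
v = 6496 m/s = 6.496 km/s.

v ≈ 6.50 km/s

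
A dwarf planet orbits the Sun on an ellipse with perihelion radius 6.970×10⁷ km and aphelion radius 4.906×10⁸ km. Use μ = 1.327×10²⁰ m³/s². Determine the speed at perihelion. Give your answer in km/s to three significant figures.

v ≈ 57.7 km/s

Semi-major axis a = (r_p + r_a)/2 = 2.8015×10⁸ km = 2.802×10¹¹ m.
Vis-viva: v² = μ(2/r − 1/a) = 1.327×10²⁰ × (2.869×10⁻¹¹ − 3.570×10⁻¹²) = 3.334×10⁹ m²/s².
v = 57740 m/s = 57.74 km/s.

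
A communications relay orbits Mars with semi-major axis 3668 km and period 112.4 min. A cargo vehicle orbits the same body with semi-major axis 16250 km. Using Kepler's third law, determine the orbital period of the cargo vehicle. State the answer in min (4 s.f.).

Kepler's third law: T² ∝ a³, so T₂ = T₁ (a₂/a₁)^(3/2).
a₂/a₁ = 4.430, (a₂/a₁)^(3/2) = 9.325.
T₂ = 112.4 × 9.325 = 1048 min.

T₂ ≈ 1048 min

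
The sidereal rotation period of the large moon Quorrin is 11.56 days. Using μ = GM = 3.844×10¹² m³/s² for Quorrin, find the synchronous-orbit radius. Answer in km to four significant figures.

T = 11.56 days = 9.988×10⁵ s.
A synchronous orbit has period T, so by Kepler's third law a = (μT²/4π²)^(1/3).
μT²/4π² = 3.844×10¹² × (9.988×10⁵)² / 39.48 = 9.713×10²² m³.
a = 4.597×10⁷ m = 45968 km.

r_sync ≈ 45970 km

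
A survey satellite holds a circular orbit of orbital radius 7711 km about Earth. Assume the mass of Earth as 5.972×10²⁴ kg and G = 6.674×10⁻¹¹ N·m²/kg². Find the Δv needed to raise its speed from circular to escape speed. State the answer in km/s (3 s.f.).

μ = GM = 6.674×10⁻¹¹ × 5.972×10²⁴ = 3.986×10¹⁴ m³/s².
r = 7711 km = 7.711×10⁶ m.
Circular speed v_c = √(μ/r) = 7189 m/s.
Escape speed v_esc = √(2μ/r) = √2 × v_c = 10170 m/s.
Δv = v_esc − v_c = 2978 m/s = 2.978 km/s.

Δv ≈ 2.98 km/s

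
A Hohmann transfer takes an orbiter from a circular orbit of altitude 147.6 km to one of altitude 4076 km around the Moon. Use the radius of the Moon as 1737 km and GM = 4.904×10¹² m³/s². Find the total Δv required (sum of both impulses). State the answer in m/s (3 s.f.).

r₁ = 1737 + 147.6 = 1884.6 km = 1.8846×10⁶ m.
r₂ = 1737 + 4076 = 5813.0 km = 5.8130×10⁶ m.
Transfer ellipse a_t = (r₁ + r₂)/2 = 3.849×10⁶ m.
At r₁: circular v_c1 = √(μ/r₁) = 1613 m/s; transfer-perilune v_p = √[μ(2/r₁ − 1/a_t)] = 1982 m/s.
Δv₁ = v_p − v_c1 = 369.3 m/s.
At r₂: circular v_c2 = √(μ/r₂) = 918.5 m/s; transfer-apolune v_a = √[μ(2/r₂ − 1/a_t)] = 642.7 m/s.
Δv₂ = v_c2 − v_a = 275.8 m/s.
Total Δv = Δv₁ + Δv₂ = 645.1 m/s.

Δv_total ≈ 645 m/s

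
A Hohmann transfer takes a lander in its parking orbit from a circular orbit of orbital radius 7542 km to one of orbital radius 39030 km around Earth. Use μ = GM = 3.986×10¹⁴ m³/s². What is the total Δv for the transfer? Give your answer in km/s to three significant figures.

Δv_total ≈ 3.52 km/s

r₁ = 7542 km = 7.542×10⁶ m.
r₂ = 39030 km = 3.903×10⁷ m.
Transfer ellipse a_t = (r₁ + r₂)/2 = 2.329×10⁷ m.
At r₁: circular v_c1 = √(μ/r₁) = 7270 m/s; transfer-perigee v_p = √[μ(2/r₁ − 1/a_t)] = 9412 m/s.
Δv₁ = v_p − v_c1 = 2142 m/s.
At r₂: circular v_c2 = √(μ/r₂) = 3196 m/s; transfer-apogee v_a = √[μ(2/r₂ − 1/a_t)] = 1819 m/s.
Δv₂ = v_c2 − v_a = 1377 m/s.
Total Δv = Δv₁ + Δv₂ = 3519 m/s = 3.519 km/s.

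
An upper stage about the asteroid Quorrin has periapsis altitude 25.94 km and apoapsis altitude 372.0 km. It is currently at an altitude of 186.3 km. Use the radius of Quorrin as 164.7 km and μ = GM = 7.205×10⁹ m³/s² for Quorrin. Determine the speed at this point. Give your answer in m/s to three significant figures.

r_p = 164.7 + 25.94 = 190.64 km = 1.9064×10⁵ m.
r_a = 164.7 + 372.0 = 536.70 km = 5.3670×10⁵ m.
r = 164.7 + 186.3 = 351.00 km = 3.510×10⁵ m.
Semi-major axis a = (r_p + r_a)/2 = 363.67 km = 3.637×10⁵ m.
Vis-viva: v² = μ(2/r − 1/a) = 7.205×10⁹ × (5.698×10⁻⁶ − 2.750×10⁻⁶) = 2.124×10⁴ m²/s².
v = 145.7 m/s.

v ≈ 146 m/s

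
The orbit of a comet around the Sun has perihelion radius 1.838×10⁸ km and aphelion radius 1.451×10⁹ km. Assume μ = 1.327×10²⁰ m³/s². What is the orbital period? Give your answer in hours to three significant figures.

Semi-major axis a = (r_p + r_a)/2 = (1.8380×10⁸ + 1.4510×10⁹)/2 = 8.1740×10⁸ km = 8.174×10¹¹ m.
By Kepler's third law T = 2π√(a³/μ) = 2π × 6.415×10⁷ = 4.031×10⁸ s.
= 1.120×10⁵ hours.

T ≈ 112000 hours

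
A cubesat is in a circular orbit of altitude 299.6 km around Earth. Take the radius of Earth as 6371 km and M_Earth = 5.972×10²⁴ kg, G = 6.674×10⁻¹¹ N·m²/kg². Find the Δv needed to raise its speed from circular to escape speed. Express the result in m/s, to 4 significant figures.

μ = GM = 6.674×10⁻¹¹ × 5.972×10²⁴ = 3.986×10¹⁴ m³/s².
r = 6371 + 299.6 = 6670.6 km = 6.6706×10⁶ m.
Circular speed v_c = √(μ/r) = 7730 m/s.
Escape speed v_esc = √(2μ/r) = √2 × v_c = 10930 m/s.
Δv = v_esc − v_c = 3202 m/s.

Δv ≈ 3202 m/s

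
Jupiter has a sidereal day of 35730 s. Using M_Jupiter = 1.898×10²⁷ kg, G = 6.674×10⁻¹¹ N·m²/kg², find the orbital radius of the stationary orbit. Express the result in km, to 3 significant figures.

r_sync ≈ 1.60×10⁵ km

μ = GM = 6.674×10⁻¹¹ × 1.898×10²⁷ = 1.267×10¹⁷ m³/s².
A synchronous orbit has period T, so by Kepler's third law a = (μT²/4π²)^(1/3).
μT²/4π² = 1.267×10¹⁷ × (3.573×10⁴)² / 39.48 = 4.096×10²⁴ m³.
a = 1.600×10⁸ m = 1.6000×10⁵ km.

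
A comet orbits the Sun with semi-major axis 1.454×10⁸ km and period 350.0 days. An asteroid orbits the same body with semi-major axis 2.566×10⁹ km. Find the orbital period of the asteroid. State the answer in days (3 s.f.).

Kepler's third law: T² ∝ a³, so T₂ = T₁ (a₂/a₁)^(3/2).
a₂/a₁ = 17.65, (a₂/a₁)^(3/2) = 74.14.
T₂ = 350.0 × 74.14 = 25950 days.

T₂ ≈ 25900 days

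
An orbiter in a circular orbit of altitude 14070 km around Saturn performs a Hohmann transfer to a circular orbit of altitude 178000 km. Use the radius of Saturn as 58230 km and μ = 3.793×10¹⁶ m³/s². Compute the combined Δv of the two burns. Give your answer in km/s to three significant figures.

r₁ = 58230 + 14070 = 72300 km = 7.2300×10⁷ m.
r₂ = 58230 + 178000 = 236230 km = 2.3623×10⁸ m.
Transfer ellipse a_t = (r₁ + r₂)/2 = 1.543×10⁸ m.
At r₁: circular v_c1 = √(μ/r₁) = 22900 m/s; transfer-perikrone v_p = √[μ(2/r₁ − 1/a_t)] = 28340 m/s.
Δv₁ = v_p − v_c1 = 5439 m/s.
At r₂: circular v_c2 = √(μ/r₂) = 12670 m/s; transfer-apokrone v_a = √[μ(2/r₂ − 1/a_t)] = 8675 m/s.
Δv₂ = v_c2 − v_a = 3997 m/s.
Total Δv = Δv₁ + Δv₂ = 9436 m/s = 9.436 km/s.

Δv_total ≈ 9.44 km/s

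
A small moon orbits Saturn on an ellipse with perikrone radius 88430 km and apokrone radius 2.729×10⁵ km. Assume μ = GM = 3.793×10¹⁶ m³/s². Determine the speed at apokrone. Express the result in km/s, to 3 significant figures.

v ≈ 8.25 km/s

Semi-major axis a = (r_p + r_a)/2 = 1.8066×10⁵ km = 1.807×10⁸ m.
Vis-viva: v² = μ(2/r − 1/a) = 3.793×10¹⁶ × (7.329×10⁻⁹ − 5.535×10⁻⁹) = 6.803×10⁷ m²/s².
v = 8248 m/s = 8.248 km/s.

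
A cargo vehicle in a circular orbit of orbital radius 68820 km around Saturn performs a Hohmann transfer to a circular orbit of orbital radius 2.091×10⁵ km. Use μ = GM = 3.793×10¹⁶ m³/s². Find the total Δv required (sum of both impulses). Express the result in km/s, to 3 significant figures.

Δv_total ≈ 9.31 km/s

r₁ = 68820 km = 6.882×10⁷ m.
r₂ = 2.091×10⁵ km = 2.091×10⁸ m.
Transfer ellipse a_t = (r₁ + r₂)/2 = 1.390×10⁸ m.
At r₁: circular v_c1 = √(μ/r₁) = 23480 m/s; transfer-perikrone v_p = √[μ(2/r₁ − 1/a_t)] = 28800 m/s.
Δv₁ = v_p − v_c1 = 5322 m/s.
At r₂: circular v_c2 = √(μ/r₂) = 13470 m/s; transfer-apokrone v_a = √[μ(2/r₂ − 1/a_t)] = 9478 m/s.
Δv₂ = v_c2 − v_a = 3990 m/s.
Total Δv = Δv₁ + Δv₂ = 9312 m/s = 9.312 km/s.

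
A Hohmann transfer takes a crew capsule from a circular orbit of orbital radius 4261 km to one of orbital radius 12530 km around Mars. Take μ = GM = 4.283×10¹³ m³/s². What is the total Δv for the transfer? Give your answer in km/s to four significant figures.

r₁ = 4261 km = 4.261×10⁶ m.
r₂ = 12530 km = 1.253×10⁷ m.
Transfer ellipse a_t = (r₁ + r₂)/2 = 8.396×10⁶ m.
At r₁: circular v_c1 = √(μ/r₁) = 3170 m/s; transfer-periapsis v_p = √[μ(2/r₁ − 1/a_t)] = 3873 m/s.
Δv₁ = v_p − v_c1 = 702.8 m/s.
At r₂: circular v_c2 = √(μ/r₂) = 1849 m/s; transfer-apoapsis v_a = √[μ(2/r₂ − 1/a_t)] = 1317 m/s.
Δv₂ = v_c2 − v_a = 531.7 m/s.
Total Δv = Δv₁ + Δv₂ = 1234 m/s = 1.234 km/s.

Δv_total ≈ 1.234 km/s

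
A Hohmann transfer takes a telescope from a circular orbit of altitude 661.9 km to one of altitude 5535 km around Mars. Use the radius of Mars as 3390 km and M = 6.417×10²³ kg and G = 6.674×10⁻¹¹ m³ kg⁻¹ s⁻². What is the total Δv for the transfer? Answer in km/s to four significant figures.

μ = GM = 6.674×10⁻¹¹ × 6.417×10²³ = 4.283×10¹³ m³/s².
r₁ = 3390 + 661.9 = 4051.9 km = 4.0519×10⁶ m.
r₂ = 3390 + 5535 = 8925.0 km = 8.9250×10⁶ m.
Transfer ellipse a_t = (r₁ + r₂)/2 = 6.488×10⁶ m.
At r₁: circular v_c1 = √(μ/r₁) = 3251 m/s; transfer-periapsis v_p = √[μ(2/r₁ − 1/a_t)] = 3813 m/s.
Δv₁ = v_p − v_c1 = 561.9 m/s.
At r₂: circular v_c2 = √(μ/r₂) = 2191 m/s; transfer-apoapsis v_a = √[μ(2/r₂ − 1/a_t)] = 1731 m/s.
Δv₂ = v_c2 − v_a = 459.5 m/s.
Total Δv = Δv₁ + Δv₂ = 1021 m/s = 1.021 km/s.

Δv_total ≈ 1.021 km/s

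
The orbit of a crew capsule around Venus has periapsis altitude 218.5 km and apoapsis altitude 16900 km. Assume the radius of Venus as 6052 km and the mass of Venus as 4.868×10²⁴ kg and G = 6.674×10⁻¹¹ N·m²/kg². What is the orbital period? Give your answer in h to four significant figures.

μ = GM = 6.674×10⁻¹¹ × 4.868×10²⁴ = 3.249×10¹⁴ m³/s².
r_p = 6052 + 218.5 = 6270.5 km = 6.2705×10⁶ m.
r_a = 6052 + 16900 = 22952 km = 2.2952×10⁷ m.
Semi-major axis a = (r_p + r_a)/2 = (6270.5 + 22952)/2 = 14611 km = 1.461×10⁷ m.
By Kepler's third law T = 2π√(a³/μ) = 2π × 3.099×10³ = 1.947×10⁴ s.
= 5.408 h.

T ≈ 5.408 h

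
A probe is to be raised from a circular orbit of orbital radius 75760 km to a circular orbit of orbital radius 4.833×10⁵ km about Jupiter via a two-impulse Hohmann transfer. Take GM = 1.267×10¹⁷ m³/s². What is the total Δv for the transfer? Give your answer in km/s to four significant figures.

Δv_total ≈ 20.64 km/s

r₁ = 75760 km = 7.576×10⁷ m.
r₂ = 4.833×10⁵ km = 4.833×10⁸ m.
Transfer ellipse a_t = (r₁ + r₂)/2 = 2.795×10⁸ m.
At r₁: circular v_c1 = √(μ/r₁) = 40890 m/s; transfer-perijove v_p = √[μ(2/r₁ − 1/a_t)] = 53770 m/s.
Δv₁ = v_p − v_c1 = 12880 m/s.
At r₂: circular v_c2 = √(μ/r₂) = 16190 m/s; transfer-apojove v_a = √[μ(2/r₂ − 1/a_t)] = 8429 m/s.
Δv₂ = v_c2 − v_a = 7762 m/s.
Total Δv = Δv₁ + Δv₂ = 20640 m/s = 20.64 km/s.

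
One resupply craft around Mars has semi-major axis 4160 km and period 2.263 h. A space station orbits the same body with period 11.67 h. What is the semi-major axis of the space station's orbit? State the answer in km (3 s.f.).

Kepler's third law: a³ ∝ T², so a₂ = a₁ (T₂/T₁)^(2/3).
T₂/T₁ = 5.157, (T₂/T₁)^(2/3) = 2.985.
a₂ = 4160 × 2.985 = 12420 km.

a₂ ≈ 12400 km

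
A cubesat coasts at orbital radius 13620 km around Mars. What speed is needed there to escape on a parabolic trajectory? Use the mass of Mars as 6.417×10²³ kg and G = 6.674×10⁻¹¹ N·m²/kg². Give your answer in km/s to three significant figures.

v_esc ≈ 2.51 km/s

μ = GM = 6.674×10⁻¹¹ × 6.417×10²³ = 4.283×10¹³ m³/s².
r = 13620 km = 1.362×10⁷ m.
Escape speed v_esc = √(2μ/r) = √(2 × 4.283×10¹³ / 1.362×10⁷) = √(6.289×10⁶) = 2508 m/s.
= 2.508 km/s.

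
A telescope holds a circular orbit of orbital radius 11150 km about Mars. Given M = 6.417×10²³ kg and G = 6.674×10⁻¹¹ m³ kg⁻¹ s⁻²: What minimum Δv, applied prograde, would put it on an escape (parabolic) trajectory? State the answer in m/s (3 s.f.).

Δv ≈ 812 m/s

μ = GM = 6.674×10⁻¹¹ × 6.417×10²³ = 4.283×10¹³ m³/s².
r = 11150 km = 1.115×10⁷ m.
Circular speed v_c = √(μ/r) = 1960 m/s.
Escape speed v_esc = √(2μ/r) = √2 × v_c = 2772 m/s.
Δv = v_esc − v_c = 811.8 m/s.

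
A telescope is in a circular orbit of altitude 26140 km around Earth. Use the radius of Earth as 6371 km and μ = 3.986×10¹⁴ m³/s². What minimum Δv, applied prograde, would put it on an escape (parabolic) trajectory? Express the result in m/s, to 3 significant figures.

r = 6371 + 26140 = 32511 km = 3.2511×10⁷ m.
Circular speed v_c = √(μ/r) = 3501 m/s.
Escape speed v_esc = √(2μ/r) = √2 × v_c = 4952 m/s.
Δv = v_esc − v_c = 1450 m/s.

Δv ≈ 1450 m/s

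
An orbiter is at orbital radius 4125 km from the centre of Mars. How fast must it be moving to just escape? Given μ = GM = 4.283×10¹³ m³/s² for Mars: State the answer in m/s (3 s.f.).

r = 4125 km = 4.125×10⁶ m.
Escape speed v_esc = √(2μ/r) = √(2 × 4.283×10¹³ / 4.125×10⁶) = √(2.077×10⁷) = 4557 m/s.

v_esc ≈ 4560 m/s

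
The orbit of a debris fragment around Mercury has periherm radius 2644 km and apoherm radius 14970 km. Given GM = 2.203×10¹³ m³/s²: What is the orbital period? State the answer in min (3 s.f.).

T ≈ 583 min

Semi-major axis a = (r_p + r_a)/2 = (2644.0 + 14970)/2 = 8807.0 km = 8.807×10⁶ m.
By Kepler's third law T = 2π√(a³/μ) = 2π × 5.568×10³ = 3.499×10⁴ s.
= 583.1 min.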